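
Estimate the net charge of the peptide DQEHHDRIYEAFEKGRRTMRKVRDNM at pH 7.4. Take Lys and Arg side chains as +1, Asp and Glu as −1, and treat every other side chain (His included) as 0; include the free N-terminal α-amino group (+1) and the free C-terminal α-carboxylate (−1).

Positive (K, R): R7, K14, R16, R17, R20, K21, R23 → +7.
Negative (D, E): D1, E3, D6, E10, E13, D24 → −6.
The N-terminus (+1) and C-terminus (−1) cancel.
Net charge = (+7) + (−6) = +1.

+1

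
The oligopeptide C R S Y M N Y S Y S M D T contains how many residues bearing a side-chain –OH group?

The –OH-bearing residues are Ser, Thr (aliphatic alcohols), and Tyr (phenol).
Matching residues: S3, Y4, Y7, S8, Y9, S10, T13.

7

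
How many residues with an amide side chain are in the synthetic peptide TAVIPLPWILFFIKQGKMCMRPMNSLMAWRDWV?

2

The amide-side-chain residues are Asn (N) and Gln (Q).
Matching residues: Q15, N24.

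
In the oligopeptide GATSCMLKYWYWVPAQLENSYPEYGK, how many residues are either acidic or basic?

Acidic: D, E. Basic: H, K, R.
Acidic residues here: E18, E23 (2).
Basic residues here: K8, K26 (2).
The two groups share no amino acid, so total = 2 + 2 = 4.

4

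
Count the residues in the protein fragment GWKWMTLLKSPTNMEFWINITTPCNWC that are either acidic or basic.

3

Acidic: D, E. Basic: H, K, R.
Acidic residues here: E15 (1).
Basic residues here: K3, K9 (2).
The two groups share no amino acid, so total = 1 + 2 = 3.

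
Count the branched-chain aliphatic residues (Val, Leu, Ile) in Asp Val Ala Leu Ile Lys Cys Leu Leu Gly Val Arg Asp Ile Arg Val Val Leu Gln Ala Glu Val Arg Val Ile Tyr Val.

14

Matching residues: Val2, Leu4, Ile5, Leu8, Leu9, Val11, Ile14, Val16, Val17, Leu18, Val22, Val24, Ile25, Val27.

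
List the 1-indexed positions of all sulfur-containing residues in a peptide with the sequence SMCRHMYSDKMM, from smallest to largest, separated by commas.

2, 3, 6, 11, 12

Only Cys (C) and Met (M) have a sulfur atom in the side chain.
Matching residues: M2, C3, M6, M11, M12.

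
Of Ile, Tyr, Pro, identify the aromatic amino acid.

Tyr

F, W, and Y each carry an aromatic ring on the side chain.
Of the listed options, only Tyr belongs to this group.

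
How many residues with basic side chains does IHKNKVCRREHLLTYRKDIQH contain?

K, R, and H are the three residues with basic side chains (ε-amine, guanidinium, and imidazole respectively).
Matching residues: H2, K3, K5, R8, R9, H11, R16, K17, H21.

9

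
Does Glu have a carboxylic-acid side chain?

Yes

Only D (aspartate) and E (glutamate) carry a side-chain carboxylic acid.
Glutamate is in this group.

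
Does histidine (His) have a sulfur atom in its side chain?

No

Cysteine (C, thiol) and methionine (M, thioether) are the two sulfur-containing amino acids.
Histidine is not in this group.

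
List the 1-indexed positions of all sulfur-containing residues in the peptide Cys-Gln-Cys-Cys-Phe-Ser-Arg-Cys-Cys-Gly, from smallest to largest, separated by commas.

Cysteine (C, thiol) and methionine (M, thioether) are the two sulfur-containing amino acids.
Matching residues: Cys1, Cys3, Cys4, Cys8, Cys9.

1, 3, 4, 8, 9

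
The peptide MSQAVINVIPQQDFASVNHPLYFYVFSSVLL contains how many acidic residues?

Aspartate (D) and glutamate (E) have carboxylic-acid side chains and are the acidic amino acids.
Matching residues: D13.

1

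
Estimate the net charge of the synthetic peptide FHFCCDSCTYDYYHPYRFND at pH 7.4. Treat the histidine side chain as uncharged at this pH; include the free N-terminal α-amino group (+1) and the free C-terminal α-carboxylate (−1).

The side chains ionized at physiological pH are Lys/Arg (+1) and Asp/Glu (−1); with His treated as neutral, nothing else contributes.
Positive (K, R): R17 → +1.
Negative (D, E): D6, D11, D20 → −3.
The N-terminus (+1) and C-terminus (−1) cancel.
Net charge = (+1) + (−3) = −2.

-2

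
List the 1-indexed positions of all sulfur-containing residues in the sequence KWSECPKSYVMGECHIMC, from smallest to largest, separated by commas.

5, 11, 14, 17, 18

The sulfur-bearing residues are cysteine (–SH) and methionine (–S–CH₃).
Matching residues: C5, M11, C14, M17, C18.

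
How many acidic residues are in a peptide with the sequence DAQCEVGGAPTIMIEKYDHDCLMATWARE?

6

Only D (aspartate) and E (glutamate) carry a side-chain carboxylic acid.
Matching residues: D1, E5, E15, D18, D20, E29.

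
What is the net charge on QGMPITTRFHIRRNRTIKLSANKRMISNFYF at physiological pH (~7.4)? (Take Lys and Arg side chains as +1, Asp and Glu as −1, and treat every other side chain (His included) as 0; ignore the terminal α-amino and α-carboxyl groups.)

+7

Positive (K, R): R8, R12, R13, R15, K18, K23, R24 → +7.
Negative (D, E): none → −0.
Net charge = (+7) + (−0) = +7.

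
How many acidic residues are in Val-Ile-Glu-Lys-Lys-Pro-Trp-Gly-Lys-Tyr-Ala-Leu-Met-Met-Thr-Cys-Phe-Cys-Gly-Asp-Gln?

Only D (aspartate) and E (glutamate) carry a side-chain carboxylic acid.
Matching residues: Glu3, Asp20.

2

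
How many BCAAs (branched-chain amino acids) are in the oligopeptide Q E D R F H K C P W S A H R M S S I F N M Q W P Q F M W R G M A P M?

1

V, L, and I make up the branched-chain aliphatic group.
Matching residues: I18.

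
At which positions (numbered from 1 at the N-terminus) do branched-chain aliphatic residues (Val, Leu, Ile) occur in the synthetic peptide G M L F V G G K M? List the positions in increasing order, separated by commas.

3, 5

Matching residues: L3, V5.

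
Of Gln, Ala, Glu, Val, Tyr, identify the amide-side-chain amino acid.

Only N (asparagine) and Q (glutamine) carry a side-chain carboxamide.
Of the listed options, only Gln belongs to this group.

Gln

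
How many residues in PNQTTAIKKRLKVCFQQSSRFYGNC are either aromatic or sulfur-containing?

5

Aromatic: F, W, Y. Sulfur-containing: C, M.
Aromatic residues here: F15, F21, Y22 (3).
Sulfur-containing residues here: C14, C25 (2).
The two groups share no amino acid, so total = 3 + 2 = 5.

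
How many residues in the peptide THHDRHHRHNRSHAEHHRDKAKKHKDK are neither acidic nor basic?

Acidic: D, E. Basic: K, R, H. All other residues are neither.
Matching residues: T1, N10, S12, A14, A21.

5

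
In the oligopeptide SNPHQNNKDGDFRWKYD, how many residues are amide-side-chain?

4

The amide-side-chain residues are Asn (N) and Gln (Q).
Matching residues: N2, Q5, N6, N7.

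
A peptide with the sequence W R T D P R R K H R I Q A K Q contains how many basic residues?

7

K, R, and H are the three residues with basic side chains (ε-amine, guanidinium, and imidazole respectively).
Matching residues: R2, R6, R7, K8, H9, R10, K14.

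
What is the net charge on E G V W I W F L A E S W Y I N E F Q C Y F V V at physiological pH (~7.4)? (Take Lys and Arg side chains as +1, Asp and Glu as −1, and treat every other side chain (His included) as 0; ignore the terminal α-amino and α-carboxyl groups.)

Positive (K, R): none → +0.
Negative (D, E): E1, E10, E16 → −3.
Net charge = (+0) + (−3) = −3.

-3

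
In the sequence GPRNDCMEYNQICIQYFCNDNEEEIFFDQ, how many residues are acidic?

7

Only D (aspartate) and E (glutamate) carry a side-chain carboxylic acid.
Matching residues: D5, E8, D20, E22, E23, E24, D28.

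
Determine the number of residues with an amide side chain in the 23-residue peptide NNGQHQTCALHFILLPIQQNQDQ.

The amide-side-chain residues are Asn (N) and Gln (Q).
Matching residues: N1, N2, Q4, Q6, Q18, Q19, N20, Q21, Q23.

9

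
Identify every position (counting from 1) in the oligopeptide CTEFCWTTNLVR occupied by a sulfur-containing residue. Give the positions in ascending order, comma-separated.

Cysteine (C, thiol) and methionine (M, thioether) are the two sulfur-containing amino acids.
Matching residues: C1, C5.

1, 5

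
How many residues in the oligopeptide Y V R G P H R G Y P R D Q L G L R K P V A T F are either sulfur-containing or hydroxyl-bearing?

Sulfur-containing: C, M. Hydroxyl-bearing: S, T, Y.
Sulfur-containing residues here: none (0).
Hydroxyl-bearing residues here: Y1, Y9, T22 (3).
The two groups share no amino acid, so total = 0 + 3 = 3.

3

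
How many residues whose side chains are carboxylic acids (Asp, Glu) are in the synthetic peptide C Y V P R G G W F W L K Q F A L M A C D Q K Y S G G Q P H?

1

Matching residues: D20.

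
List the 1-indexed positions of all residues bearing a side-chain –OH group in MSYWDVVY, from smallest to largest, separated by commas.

2, 3, 8

Serine (S), threonine (T), and tyrosine (Y) each carry a hydroxyl group on the side chain.
Matching residues: S2, Y3, Y8.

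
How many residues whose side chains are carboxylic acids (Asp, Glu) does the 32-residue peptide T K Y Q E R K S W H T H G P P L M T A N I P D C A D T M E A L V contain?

Matching residues: E5, D23, D26, E29.

4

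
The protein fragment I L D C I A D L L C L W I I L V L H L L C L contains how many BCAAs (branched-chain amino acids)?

14

Valine (V), leucine (L), and isoleucine (I) are the branched-chain amino acids.
Matching residues: I1, L2, I5, L8, L9, L11, I13, I14, L15, V16, L17, L19, L20, L22.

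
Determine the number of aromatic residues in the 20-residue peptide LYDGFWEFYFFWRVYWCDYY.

12

The aromatic amino acids are Phe (F, benzyl), Trp (W, indole), and Tyr (Y, phenol).
Matching residues: Y2, F5, W6, F8, Y9, F10, F11, W12, Y15, W16, Y19, Y20.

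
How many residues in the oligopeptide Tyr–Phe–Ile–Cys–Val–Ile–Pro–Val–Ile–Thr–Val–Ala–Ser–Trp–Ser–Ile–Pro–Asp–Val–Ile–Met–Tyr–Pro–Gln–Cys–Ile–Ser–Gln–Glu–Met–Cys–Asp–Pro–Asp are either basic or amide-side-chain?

2

Basic: H, K, R. Amide-side-chain: N, Q.
Basic residues here: none (0).
Amide-side-chain residues here: Gln24, Gln28 (2).
The two groups share no amino acid, so total = 0 + 2 = 2.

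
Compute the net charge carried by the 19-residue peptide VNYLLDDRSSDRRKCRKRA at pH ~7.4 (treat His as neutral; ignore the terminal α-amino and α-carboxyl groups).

+4

At pH ~7.4 the Lys and Arg side chains are protonated (+1), the Asp and Glu side chains are deprotonated (−1), and with His taken as neutral all other side chains carry no charge.
Positive (K, R): R8, R12, R13, K14, R16, K17, R18 → +7.
Negative (D, E): D6, D7, D11 → −3.
Net charge = (+7) + (−3) = +4.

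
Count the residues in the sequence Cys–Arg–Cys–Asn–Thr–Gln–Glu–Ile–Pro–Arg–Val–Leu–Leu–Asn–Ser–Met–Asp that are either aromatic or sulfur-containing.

3

Aromatic: F, W, Y. Sulfur-containing: C, M.
Aromatic residues here: none (0).
Sulfur-containing residues here: Cys1, Cys3, Met16 (3).
The two groups share no amino acid, so total = 0 + 3 = 3.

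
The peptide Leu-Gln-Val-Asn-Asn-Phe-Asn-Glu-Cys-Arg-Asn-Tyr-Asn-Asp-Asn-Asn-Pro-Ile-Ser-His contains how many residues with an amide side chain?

8

Only N (asparagine) and Q (glutamine) carry a side-chain carboxamide.
Matching residues: Gln2, Asn4, Asn5, Asn7, Asn11, Asn13, Asn15, Asn16.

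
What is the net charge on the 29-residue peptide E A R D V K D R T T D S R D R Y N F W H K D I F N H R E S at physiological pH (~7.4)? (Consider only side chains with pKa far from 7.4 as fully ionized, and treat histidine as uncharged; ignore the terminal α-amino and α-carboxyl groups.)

0

Near pH 7.4, K and R contribute +1 each, D and E contribute −1 each, and every other side chain (His included, as stated) is uncharged.
Positive (K, R): R3, K6, R8, R13, R15, K21, R27 → +7.
Negative (D, E): E1, D4, D7, D11, D14, D22, E28 → −7.
Net charge = (+7) + (−7) = 0.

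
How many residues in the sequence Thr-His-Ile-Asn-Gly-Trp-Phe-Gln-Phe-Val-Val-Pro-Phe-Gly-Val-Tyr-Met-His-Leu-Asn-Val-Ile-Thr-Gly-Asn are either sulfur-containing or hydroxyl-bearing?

4

Sulfur-containing: C, M. Hydroxyl-bearing: S, T, Y.
Sulfur-containing residues here: Met17 (1).
Hydroxyl-bearing residues here: Thr1, Tyr16, Thr23 (3).
The two groups share no amino acid, so total = 1 + 3 = 4.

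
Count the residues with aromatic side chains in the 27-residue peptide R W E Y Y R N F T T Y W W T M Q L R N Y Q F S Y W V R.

The aromatic amino acids are Phe (F, benzyl), Trp (W, indole), and Tyr (Y, phenol).
Matching residues: W2, Y4, Y5, F8, Y11, W12, W13, Y20, F22, Y24, W25.

11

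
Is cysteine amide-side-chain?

No

The amide-side-chain residues are Asn (N) and Gln (Q).
Cysteine is not in this group.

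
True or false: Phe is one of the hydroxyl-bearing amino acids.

The –OH-bearing residues are Ser, Thr (aliphatic alcohols), and Tyr (phenol).
Phenylalanine is not in this group.

False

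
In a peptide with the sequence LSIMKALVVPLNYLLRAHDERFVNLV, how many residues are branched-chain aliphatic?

11

V, L, and I make up the branched-chain aliphatic group.
Matching residues: L1, I3, L7, V8, V9, L11, L14, L15, V23, L25, V26.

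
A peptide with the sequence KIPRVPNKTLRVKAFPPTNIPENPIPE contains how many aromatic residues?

The aromatic amino acids are Phe (F, benzyl), Trp (W, indole), and Tyr (Y, phenol).
Matching residues: F15.

1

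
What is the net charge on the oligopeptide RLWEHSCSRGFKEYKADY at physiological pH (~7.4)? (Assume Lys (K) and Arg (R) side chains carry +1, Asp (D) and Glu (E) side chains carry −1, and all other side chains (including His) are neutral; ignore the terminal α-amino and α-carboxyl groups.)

+1

Positive (K, R): R1, R9, K12, K15 → +4.
Negative (D, E): E4, E13, D17 → −3.
Net charge = (+4) + (−3) = +1.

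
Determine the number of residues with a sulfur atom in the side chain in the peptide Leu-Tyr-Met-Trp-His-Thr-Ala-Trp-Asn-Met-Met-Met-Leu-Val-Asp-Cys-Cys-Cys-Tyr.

7

The sulfur-bearing residues are cysteine (–SH) and methionine (–S–CH₃).
Matching residues: Met3, Met10, Met11, Met12, Cys16, Cys17, Cys18.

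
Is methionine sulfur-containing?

Cysteine (C, thiol) and methionine (M, thioether) are the two sulfur-containing amino acids.
Methionine is in this group.

Yes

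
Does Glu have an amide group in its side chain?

The amide-side-chain residues are Asn (N) and Gln (Q).
Glutamate is not in this group.

No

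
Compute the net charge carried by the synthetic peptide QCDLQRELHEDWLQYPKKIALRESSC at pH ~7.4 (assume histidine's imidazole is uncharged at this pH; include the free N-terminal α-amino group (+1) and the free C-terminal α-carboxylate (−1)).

Near pH 7.4, K and R contribute +1 each, D and E contribute −1 each, and every other side chain (His included, as stated) is uncharged.
Positive (K, R): R6, K17, K18, R22 → +4.
Negative (D, E): D3, E7, E10, D11, E23 → −5.
The N-terminus (+1) and C-terminus (−1) cancel.
Net charge = (+4) + (−5) = −1.

-1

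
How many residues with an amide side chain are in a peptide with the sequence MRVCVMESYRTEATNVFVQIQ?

The amide-side-chain residues are Asn (N) and Gln (Q).
Matching residues: N15, Q19, Q21.

3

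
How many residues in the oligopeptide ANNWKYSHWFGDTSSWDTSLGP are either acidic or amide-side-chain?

4

Acidic: D, E. Amide-side-chain: N, Q.
Acidic residues here: D12, D17 (2).
Amide-side-chain residues here: N2, N3 (2).
The two groups share no amino acid, so total = 2 + 2 = 4.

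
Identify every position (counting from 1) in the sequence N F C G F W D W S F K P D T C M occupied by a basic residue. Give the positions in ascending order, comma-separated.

11

Lysine (K), arginine (R), and histidine (H) have basic, nitrogen-containing side chains.
Matching residues: K11.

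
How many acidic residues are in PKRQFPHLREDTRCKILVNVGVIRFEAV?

The acidic residues are Asp (D) and Glu (E), whose side chains end in a carboxylate group.
Matching residues: E10, D11, E26.

3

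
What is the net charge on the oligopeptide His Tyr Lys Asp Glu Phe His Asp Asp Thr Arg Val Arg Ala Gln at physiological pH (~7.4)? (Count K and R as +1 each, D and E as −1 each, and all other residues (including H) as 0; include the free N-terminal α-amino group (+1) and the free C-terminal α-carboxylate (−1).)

-1

Positive (K, R): Lys3, Arg11, Arg13 → +3.
Negative (D, E): Asp4, Glu5, Asp8, Asp9 → −4.
The N-terminus (+1) and C-terminus (−1) cancel.
Net charge = (+3) + (−4) = −1.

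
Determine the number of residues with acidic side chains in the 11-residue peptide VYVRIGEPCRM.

Only D (aspartate) and E (glutamate) carry a side-chain carboxylic acid.
Matching residues: E7.

1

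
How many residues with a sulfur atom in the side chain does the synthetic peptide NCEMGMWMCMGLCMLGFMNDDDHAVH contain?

Cysteine (C, thiol) and methionine (M, thioether) are the two sulfur-containing amino acids.
Matching residues: C2, M4, M6, M8, C9, M10, C13, M14, M18.

9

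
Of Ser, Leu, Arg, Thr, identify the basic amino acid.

Arg

K, R, and H are the three residues with basic side chains (ε-amine, guanidinium, and imidazole respectively).
Of the listed options, only Arg belongs to this group.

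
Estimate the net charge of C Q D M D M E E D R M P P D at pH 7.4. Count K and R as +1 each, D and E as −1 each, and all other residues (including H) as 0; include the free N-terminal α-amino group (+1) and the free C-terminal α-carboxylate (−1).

Positive (K, R): R10 → +1.
Negative (D, E): D3, D5, E7, E8, D9, D14 → −6.
The N-terminus (+1) and C-terminus (−1) cancel.
Net charge = (+1) + (−6) = −5.

-5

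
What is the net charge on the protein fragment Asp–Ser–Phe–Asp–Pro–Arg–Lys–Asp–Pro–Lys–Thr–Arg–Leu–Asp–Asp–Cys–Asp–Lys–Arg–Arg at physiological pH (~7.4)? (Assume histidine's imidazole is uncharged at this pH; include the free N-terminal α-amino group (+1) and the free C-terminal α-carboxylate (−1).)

At pH ~7.4 the Lys and Arg side chains are protonated (+1), the Asp and Glu side chains are deprotonated (−1), and with His taken as neutral all other side chains carry no charge.
Positive (K, R): Arg6, Lys7, Lys10, Arg12, Lys18, Arg19, Arg20 → +7.
Negative (D, E): Asp1, Asp4, Asp8, Asp14, Asp15, Asp17 → −6.
The N-terminus (+1) and C-terminus (−1) cancel.
Net charge = (+7) + (−6) = +1.

+1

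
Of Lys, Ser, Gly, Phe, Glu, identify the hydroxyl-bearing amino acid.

Ser

Serine (S), threonine (T), and tyrosine (Y) each carry a hydroxyl group on the side chain.
Of the listed options, only Ser belongs to this group.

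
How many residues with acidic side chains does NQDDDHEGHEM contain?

5

Only D (aspartate) and E (glutamate) carry a side-chain carboxylic acid.
Matching residues: D3, D4, D5, E7, E10.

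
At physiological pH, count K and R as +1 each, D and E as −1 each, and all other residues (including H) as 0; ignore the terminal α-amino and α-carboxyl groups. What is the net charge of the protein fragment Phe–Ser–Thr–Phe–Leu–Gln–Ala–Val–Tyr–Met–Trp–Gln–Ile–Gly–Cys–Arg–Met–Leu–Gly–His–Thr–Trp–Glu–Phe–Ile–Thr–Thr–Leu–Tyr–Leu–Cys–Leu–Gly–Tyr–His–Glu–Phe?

Positive (K, R): Arg16 → +1.
Negative (D, E): Glu23, Glu36 → −2.
Net charge = (+1) + (−2) = −1.

-1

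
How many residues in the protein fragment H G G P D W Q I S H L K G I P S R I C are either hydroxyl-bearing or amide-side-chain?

3

Hydroxyl-bearing: S, T, Y. Amide-side-chain: N, Q.
Hydroxyl-bearing residues here: S9, S16 (2).
Amide-side-chain residues here: Q7 (1).
The two groups share no amino acid, so total = 2 + 1 = 3.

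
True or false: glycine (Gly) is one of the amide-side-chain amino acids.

Asparagine (N) and glutamine (Q) have uncharged amide side chains.
Glycine is not in this group.

False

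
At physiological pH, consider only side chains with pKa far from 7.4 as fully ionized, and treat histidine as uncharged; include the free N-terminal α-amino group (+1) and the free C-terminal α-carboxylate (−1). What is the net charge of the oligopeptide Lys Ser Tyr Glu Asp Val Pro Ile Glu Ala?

At pH ~7.4 the Lys and Arg side chains are protonated (+1), the Asp and Glu side chains are deprotonated (−1), and with His taken as neutral all other side chains carry no charge.
Positive (K, R): Lys1 → +1.
Negative (D, E): Glu4, Asp5, Glu9 → −3.
The N-terminus (+1) and C-terminus (−1) cancel.
Net charge = (+1) + (−3) = −2.

-2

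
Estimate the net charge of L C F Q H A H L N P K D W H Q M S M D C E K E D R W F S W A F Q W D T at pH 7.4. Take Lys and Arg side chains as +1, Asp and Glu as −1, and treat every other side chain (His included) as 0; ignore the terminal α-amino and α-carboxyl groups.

Positive (K, R): K11, K22, R25 → +3.
Negative (D, E): D12, D19, E21, E23, D24, D34 → −6.
Net charge = (+3) + (−6) = −3.

-3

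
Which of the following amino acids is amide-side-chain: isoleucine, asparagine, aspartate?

Asparagine (N) and glutamine (Q) have uncharged amide side chains.
Of the listed options, only asparagine belongs to this group.

asparagine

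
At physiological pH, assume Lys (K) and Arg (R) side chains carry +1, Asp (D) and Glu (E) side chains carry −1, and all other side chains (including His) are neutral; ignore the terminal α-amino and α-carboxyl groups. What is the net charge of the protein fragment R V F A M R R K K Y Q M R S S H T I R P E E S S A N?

+5

Positive (K, R): R1, R6, R7, K8, K9, R13, R19 → +7.
Negative (D, E): E21, E22 → −2.
Net charge = (+7) + (−2) = +5.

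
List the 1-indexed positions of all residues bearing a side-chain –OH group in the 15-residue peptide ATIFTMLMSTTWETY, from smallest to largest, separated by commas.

2, 5, 9, 10, 11, 14, 15

The –OH-bearing residues are Ser, Thr (aliphatic alcohols), and Tyr (phenol).
Matching residues: T2, T5, S9, T10, T11, T14, Y15.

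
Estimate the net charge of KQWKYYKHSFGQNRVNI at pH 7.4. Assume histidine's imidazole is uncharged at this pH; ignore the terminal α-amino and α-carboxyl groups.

At pH ~7.4 the Lys and Arg side chains are protonated (+1), the Asp and Glu side chains are deprotonated (−1), and with His taken as neutral all other side chains carry no charge.
Positive (K, R): K1, K4, K7, R14 → +4.
Negative (D, E): none → −0.
Net charge = (+4) + (−0) = +4.

+4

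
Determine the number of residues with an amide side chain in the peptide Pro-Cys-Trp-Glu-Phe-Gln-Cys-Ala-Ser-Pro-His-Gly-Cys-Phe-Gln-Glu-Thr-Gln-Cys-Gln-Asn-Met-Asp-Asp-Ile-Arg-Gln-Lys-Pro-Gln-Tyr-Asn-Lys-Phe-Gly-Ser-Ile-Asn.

9

Asparagine (N) and glutamine (Q) have uncharged amide side chains.
Matching residues: Gln6, Gln15, Gln18, Gln20, Asn21, Gln27, Gln30, Asn32, Asn38.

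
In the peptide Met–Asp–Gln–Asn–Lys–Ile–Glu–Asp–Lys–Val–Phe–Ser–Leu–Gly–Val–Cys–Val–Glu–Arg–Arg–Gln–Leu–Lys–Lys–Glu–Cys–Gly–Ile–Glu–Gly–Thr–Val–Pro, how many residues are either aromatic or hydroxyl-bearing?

3

Aromatic: F, W, Y. Hydroxyl-bearing: S, T, Y.
Aromatic residues here: Phe11 (1).
Hydroxyl-bearing residues here: Ser12, Thr31 (2).
(Y belongs to both groups, but none appear in this sequence.) Total = 1 + 2 = 3.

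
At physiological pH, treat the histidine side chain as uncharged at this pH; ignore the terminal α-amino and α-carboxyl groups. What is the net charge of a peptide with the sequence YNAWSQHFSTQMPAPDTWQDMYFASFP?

-2

At pH ~7.4 the Lys and Arg side chains are protonated (+1), the Asp and Glu side chains are deprotonated (−1), and with His taken as neutral all other side chains carry no charge.
Positive (K, R): none → +0.
Negative (D, E): D16, D20 → −2.
Net charge = (+0) + (−2) = −2.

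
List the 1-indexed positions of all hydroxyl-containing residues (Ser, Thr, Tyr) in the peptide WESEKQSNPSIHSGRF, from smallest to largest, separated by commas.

3, 7, 10, 13

Matching residues: S3, S7, S10, S13.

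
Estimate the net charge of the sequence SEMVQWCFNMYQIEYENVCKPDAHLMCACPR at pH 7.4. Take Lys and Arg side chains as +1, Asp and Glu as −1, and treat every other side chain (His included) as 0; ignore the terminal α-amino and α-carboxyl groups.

-2

Positive (K, R): K20, R31 → +2.
Negative (D, E): E2, E14, E16, D22 → −4.
Net charge = (+2) + (−4) = −2.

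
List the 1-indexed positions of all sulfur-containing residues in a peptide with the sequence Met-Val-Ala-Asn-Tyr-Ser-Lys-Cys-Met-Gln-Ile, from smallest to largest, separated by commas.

Only Cys (C) and Met (M) have a sulfur atom in the side chain.
Matching residues: Met1, Cys8, Met9.

1, 8, 9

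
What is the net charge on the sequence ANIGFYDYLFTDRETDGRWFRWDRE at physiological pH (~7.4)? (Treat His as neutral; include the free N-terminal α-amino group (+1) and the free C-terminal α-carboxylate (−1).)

Near pH 7.4, K and R contribute +1 each, D and E contribute −1 each, and every other side chain (His included, as stated) is uncharged.
Positive (K, R): R13, R18, R21, R24 → +4.
Negative (D, E): D7, D12, E14, D16, D23, E25 → −6.
The N-terminus (+1) and C-terminus (−1) cancel.
Net charge = (+4) + (−6) = −2.

-2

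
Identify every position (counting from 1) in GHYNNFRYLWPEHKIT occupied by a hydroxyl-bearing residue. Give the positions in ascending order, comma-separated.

3, 8, 16

The –OH-bearing residues are Ser, Thr (aliphatic alcohols), and Tyr (phenol).
Matching residues: Y3, Y8, T16.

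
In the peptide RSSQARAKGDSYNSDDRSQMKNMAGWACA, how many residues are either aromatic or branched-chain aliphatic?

2

Aromatic: F, W, Y. Branched-chain aliphatic: I, L, V.
Aromatic residues here: Y12, W26 (2).
Branched-chain aliphatic residues here: none (0).
The two groups share no amino acid, so total = 2 + 0 = 2.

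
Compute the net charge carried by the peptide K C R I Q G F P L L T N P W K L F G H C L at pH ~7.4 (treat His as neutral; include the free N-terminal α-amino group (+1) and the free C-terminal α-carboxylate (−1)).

Near pH 7.4, K and R contribute +1 each, D and E contribute −1 each, and every other side chain (His included, as stated) is uncharged.
Positive (K, R): K1, R3, K15 → +3.
Negative (D, E): none → −0.
The N-terminus (+1) and C-terminus (−1) cancel.
Net charge = (+3) + (−0) = +3.

+3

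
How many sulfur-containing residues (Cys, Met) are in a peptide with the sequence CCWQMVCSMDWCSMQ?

7

Matching residues: C1, C2, M5, C7, M9, C12, M14.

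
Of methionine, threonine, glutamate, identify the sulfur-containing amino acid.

Only Cys (C) and Met (M) have a sulfur atom in the side chain.
Of the listed options, only methionine belongs to this group.

methionine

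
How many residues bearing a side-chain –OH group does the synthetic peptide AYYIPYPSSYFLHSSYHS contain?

10

Serine (S), threonine (T), and tyrosine (Y) each carry a hydroxyl group on the side chain.
Matching residues: Y2, Y3, Y6, S8, S9, Y10, S14, S15, Y16, S18.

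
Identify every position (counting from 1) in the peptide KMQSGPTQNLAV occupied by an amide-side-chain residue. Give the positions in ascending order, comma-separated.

Only N (asparagine) and Q (glutamine) carry a side-chain carboxamide.
Matching residues: Q3, Q8, N9.

3, 8, 9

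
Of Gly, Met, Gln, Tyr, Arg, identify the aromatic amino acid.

Tyr

F, W, and Y each carry an aromatic ring on the side chain.
Of the listed options, only Tyr belongs to this group.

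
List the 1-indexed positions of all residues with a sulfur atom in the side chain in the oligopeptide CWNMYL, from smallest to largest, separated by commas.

1, 4

The sulfur-bearing residues are cysteine (–SH) and methionine (–S–CH₃).
Matching residues: C1, M4.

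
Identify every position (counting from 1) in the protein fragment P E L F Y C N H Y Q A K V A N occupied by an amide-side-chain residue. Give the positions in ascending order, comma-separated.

7, 10, 15

Only N (asparagine) and Q (glutamine) carry a side-chain carboxamide.
Matching residues: N7, Q10, N15.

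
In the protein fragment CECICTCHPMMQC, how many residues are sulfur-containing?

Only Cys (C) and Met (M) have a sulfur atom in the side chain.
Matching residues: C1, C3, C5, C7, M10, M11, C13.

7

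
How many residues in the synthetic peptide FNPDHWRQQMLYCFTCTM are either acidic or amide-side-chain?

4

Acidic: D, E. Amide-side-chain: N, Q.
Acidic residues here: D4 (1).
Amide-side-chain residues here: N2, Q8, Q9 (3).
The two groups share no amino acid, so total = 1 + 3 = 4.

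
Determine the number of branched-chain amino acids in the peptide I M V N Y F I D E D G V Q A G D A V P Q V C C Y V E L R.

The BCAAs are Val, Leu, and Ile — aliphatic side chains with a branch point.
Matching residues: I1, V3, I7, V12, V18, V21, V25, L27.

8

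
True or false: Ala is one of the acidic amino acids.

Only D (aspartate) and E (glutamate) carry a side-chain carboxylic acid.
Alanine is not in this group.

False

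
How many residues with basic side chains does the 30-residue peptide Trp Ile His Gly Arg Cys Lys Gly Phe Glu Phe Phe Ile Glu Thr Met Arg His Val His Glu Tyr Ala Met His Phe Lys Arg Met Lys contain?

The basic amino acids are Lys (K), Arg (R), and His (H).
Matching residues: His3, Arg5, Lys7, Arg17, His18, His20, His25, Lys27, Arg28, Lys30.

10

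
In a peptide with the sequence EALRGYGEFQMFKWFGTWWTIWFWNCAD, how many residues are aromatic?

10

Phenylalanine (F), tryptophan (W), and tyrosine (Y) have aromatic ring side chains.
Matching residues: Y6, F9, F12, W14, F15, W18, W19, W22, F23, W24.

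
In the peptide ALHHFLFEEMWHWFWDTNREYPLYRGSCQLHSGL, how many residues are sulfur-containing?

2

Cysteine (C, thiol) and methionine (M, thioether) are the two sulfur-containing amino acids.
Matching residues: M10, C28.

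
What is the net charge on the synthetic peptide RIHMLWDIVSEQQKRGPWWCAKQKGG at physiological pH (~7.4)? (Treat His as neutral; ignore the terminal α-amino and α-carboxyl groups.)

Near pH 7.4, K and R contribute +1 each, D and E contribute −1 each, and every other side chain (His included, as stated) is uncharged.
Positive (K, R): R1, K14, R15, K22, K24 → +5.
Negative (D, E): D7, E11 → −2.
Net charge = (+5) + (−2) = +3.

+3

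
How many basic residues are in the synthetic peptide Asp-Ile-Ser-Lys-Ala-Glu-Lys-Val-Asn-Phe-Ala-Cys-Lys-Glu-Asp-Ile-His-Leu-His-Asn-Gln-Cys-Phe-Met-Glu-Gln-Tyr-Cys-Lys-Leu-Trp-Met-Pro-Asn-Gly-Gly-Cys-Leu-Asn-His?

7

The basic amino acids are Lys (K), Arg (R), and His (H).
Matching residues: Lys4, Lys7, Lys13, His17, His19, Lys29, His40.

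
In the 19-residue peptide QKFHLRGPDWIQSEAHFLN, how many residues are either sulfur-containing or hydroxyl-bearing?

Sulfur-containing: C, M. Hydroxyl-bearing: S, T, Y.
Sulfur-containing residues here: none (0).
Hydroxyl-bearing residues here: S13 (1).
The two groups share no amino acid, so total = 0 + 1 = 1.

1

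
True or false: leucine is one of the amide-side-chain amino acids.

False

Only N (asparagine) and Q (glutamine) carry a side-chain carboxamide.
Leucine is not in this group.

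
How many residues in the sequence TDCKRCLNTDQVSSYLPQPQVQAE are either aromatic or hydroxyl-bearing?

Aromatic: F, W, Y. Hydroxyl-bearing: S, T, Y.
Aromatic residues here: Y15 (1).
Hydroxyl-bearing residues here: T1, T9, S13, S14, Y15 (5).
Y is in both groups, so the 1 Y residue must not be double-counted.
Total = 1 + 5 − 1 = 5.

5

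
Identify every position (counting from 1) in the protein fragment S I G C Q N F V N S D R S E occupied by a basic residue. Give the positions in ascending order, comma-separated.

Matching residues: R12.

12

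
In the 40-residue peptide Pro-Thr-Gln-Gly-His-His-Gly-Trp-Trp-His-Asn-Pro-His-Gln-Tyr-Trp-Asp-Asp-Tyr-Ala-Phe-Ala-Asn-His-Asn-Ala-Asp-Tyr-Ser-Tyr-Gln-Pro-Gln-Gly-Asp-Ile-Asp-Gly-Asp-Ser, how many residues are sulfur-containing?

The sulfur-bearing residues are cysteine (–SH) and methionine (–S–CH₃).
None of the 40 residues belong to this group.

0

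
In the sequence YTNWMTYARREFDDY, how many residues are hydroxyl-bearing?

Serine (S), threonine (T), and tyrosine (Y) each carry a hydroxyl group on the side chain.
Matching residues: Y1, T2, T6, Y7, Y15.

5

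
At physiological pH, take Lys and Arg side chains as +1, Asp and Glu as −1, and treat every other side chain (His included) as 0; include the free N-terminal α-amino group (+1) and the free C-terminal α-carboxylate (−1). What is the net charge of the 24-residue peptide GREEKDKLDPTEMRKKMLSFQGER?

+1

Positive (K, R): R2, K5, K7, R14, K15, K16, R24 → +7.
Negative (D, E): E3, E4, D6, D9, E12, E23 → −6.
The N-terminus (+1) and C-terminus (−1) cancel.
Net charge = (+7) + (−6) = +1.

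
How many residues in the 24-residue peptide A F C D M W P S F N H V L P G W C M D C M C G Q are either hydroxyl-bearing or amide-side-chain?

Hydroxyl-bearing: S, T, Y. Amide-side-chain: N, Q.
Hydroxyl-bearing residues here: S8 (1).
Amide-side-chain residues here: N10, Q24 (2).
The two groups share no amino acid, so total = 1 + 2 = 3.

3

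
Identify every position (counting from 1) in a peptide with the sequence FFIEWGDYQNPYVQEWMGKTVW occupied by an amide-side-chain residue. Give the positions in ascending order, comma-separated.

Asparagine (N) and glutamine (Q) have uncharged amide side chains.
Matching residues: Q9, N10, Q14.

9, 10, 14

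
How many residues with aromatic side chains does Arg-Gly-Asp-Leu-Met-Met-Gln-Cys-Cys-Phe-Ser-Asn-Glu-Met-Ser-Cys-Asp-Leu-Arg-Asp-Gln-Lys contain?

Phenylalanine (F), tryptophan (W), and tyrosine (Y) have aromatic ring side chains.
Matching residues: Phe10.

1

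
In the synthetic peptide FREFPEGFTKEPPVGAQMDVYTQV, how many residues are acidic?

The acidic residues are Asp (D) and Glu (E), whose side chains end in a carboxylate group.
Matching residues: E3, E6, E11, D19.

4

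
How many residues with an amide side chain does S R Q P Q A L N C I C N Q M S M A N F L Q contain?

7

Asparagine (N) and glutamine (Q) have uncharged amide side chains.
Matching residues: Q3, Q5, N8, N12, Q13, N18, Q21.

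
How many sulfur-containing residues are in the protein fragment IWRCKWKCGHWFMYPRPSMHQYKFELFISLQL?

4

Only Cys (C) and Met (M) have a sulfur atom in the side chain.
Matching residues: C4, C8, M13, M19.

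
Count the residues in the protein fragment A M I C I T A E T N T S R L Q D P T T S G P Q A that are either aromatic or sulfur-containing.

Aromatic: F, W, Y. Sulfur-containing: C, M.
Aromatic residues here: none (0).
Sulfur-containing residues here: M2, C4 (2).
The two groups share no amino acid, so total = 0 + 2 = 2.

2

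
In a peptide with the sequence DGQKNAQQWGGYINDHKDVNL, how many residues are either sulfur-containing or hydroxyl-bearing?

1

Sulfur-containing: C, M. Hydroxyl-bearing: S, T, Y.
Sulfur-containing residues here: none (0).
Hydroxyl-bearing residues here: Y12 (1).
The two groups share no amino acid, so total = 0 + 1 = 1.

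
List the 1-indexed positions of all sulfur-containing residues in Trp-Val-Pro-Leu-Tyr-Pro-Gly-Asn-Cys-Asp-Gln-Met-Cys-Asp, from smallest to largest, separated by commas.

Cysteine (C, thiol) and methionine (M, thioether) are the two sulfur-containing amino acids.
Matching residues: Cys9, Met12, Cys13.

9, 12, 13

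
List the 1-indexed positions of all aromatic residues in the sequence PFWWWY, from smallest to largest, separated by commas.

2, 3, 4, 5, 6

F, W, and Y each carry an aromatic ring on the side chain.
Matching residues: F2, W3, W4, W5, Y6.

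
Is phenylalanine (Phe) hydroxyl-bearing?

No

S, T, and Y are the three residues with a side-chain hydroxyl.
Phenylalanine is not in this group.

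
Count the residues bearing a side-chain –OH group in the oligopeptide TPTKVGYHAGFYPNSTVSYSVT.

10

Serine (S), threonine (T), and tyrosine (Y) each carry a hydroxyl group on the side chain.
Matching residues: T1, T3, Y7, Y12, S15, T16, S18, Y19, S20, T22.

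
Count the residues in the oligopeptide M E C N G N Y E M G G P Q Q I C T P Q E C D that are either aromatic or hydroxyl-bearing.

Aromatic: F, W, Y. Hydroxyl-bearing: S, T, Y.
Aromatic residues here: Y7 (1).
Hydroxyl-bearing residues here: Y7, T17 (2).
Y is in both groups, so the 1 Y residue must not be double-counted.
Total = 1 + 2 − 1 = 2.

2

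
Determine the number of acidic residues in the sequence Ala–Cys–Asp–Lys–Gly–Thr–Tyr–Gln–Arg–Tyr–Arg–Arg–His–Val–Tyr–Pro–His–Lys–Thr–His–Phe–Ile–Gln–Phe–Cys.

1

Aspartate (D) and glutamate (E) have carboxylic-acid side chains and are the acidic amino acids.
Matching residues: Asp3.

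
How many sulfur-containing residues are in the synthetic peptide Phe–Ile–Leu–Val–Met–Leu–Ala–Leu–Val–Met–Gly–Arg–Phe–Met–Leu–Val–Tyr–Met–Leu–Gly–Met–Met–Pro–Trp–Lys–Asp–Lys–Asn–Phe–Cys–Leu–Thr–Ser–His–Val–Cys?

8

Only Cys (C) and Met (M) have a sulfur atom in the side chain.
Matching residues: Met5, Met10, Met14, Met18, Met21, Met22, Cys30, Cys36.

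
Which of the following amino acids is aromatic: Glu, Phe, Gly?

Phe

The aromatic amino acids are Phe (F, benzyl), Trp (W, indole), and Tyr (Y, phenol).
Of the listed options, only Phe belongs to this group.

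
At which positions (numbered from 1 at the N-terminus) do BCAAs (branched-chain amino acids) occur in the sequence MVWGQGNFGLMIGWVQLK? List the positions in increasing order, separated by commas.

2, 10, 12, 15, 17

Valine (V), leucine (L), and isoleucine (I) are the branched-chain amino acids.
Matching residues: V2, L10, I12, V15, L17.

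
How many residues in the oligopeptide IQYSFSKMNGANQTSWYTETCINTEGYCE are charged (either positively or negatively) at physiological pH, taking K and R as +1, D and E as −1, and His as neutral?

4

Charged side chains at pH ~7.4: K, R (positive); D, E (negative).
Matching residues: K7, E19, E25, E29.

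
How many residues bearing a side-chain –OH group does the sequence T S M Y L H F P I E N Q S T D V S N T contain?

7

S, T, and Y are the three residues with a side-chain hydroxyl.
Matching residues: T1, S2, Y4, S13, T14, S17, T19.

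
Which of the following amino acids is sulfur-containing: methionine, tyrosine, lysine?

Cysteine (C, thiol) and methionine (M, thioether) are the two sulfur-containing amino acids.
Of the listed options, only methionine belongs to this group.

methionine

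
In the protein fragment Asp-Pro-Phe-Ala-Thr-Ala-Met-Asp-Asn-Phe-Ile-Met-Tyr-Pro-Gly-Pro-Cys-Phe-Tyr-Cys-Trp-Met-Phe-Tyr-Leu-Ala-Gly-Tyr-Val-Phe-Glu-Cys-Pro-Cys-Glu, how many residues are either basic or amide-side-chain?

1

Basic: H, K, R. Amide-side-chain: N, Q.
Basic residues here: none (0).
Amide-side-chain residues here: Asn9 (1).
The two groups share no amino acid, so total = 0 + 1 = 1.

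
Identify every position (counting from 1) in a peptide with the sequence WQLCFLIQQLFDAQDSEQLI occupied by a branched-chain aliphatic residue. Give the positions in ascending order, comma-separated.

3, 6, 7, 10, 19, 20

Valine (V), leucine (L), and isoleucine (I) are the branched-chain amino acids.
Matching residues: L3, L6, I7, L10, L19, I20.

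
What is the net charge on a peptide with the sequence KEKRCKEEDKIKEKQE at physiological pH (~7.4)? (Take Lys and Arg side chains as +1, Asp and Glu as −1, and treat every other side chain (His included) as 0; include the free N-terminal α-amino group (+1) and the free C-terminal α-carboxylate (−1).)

Positive (K, R): K1, K3, R4, K6, K10, K12, K14 → +7.
Negative (D, E): E2, E7, E8, D9, E13, E16 → −6.
The N-terminus (+1) and C-terminus (−1) cancel.
Net charge = (+7) + (−6) = +1.

+1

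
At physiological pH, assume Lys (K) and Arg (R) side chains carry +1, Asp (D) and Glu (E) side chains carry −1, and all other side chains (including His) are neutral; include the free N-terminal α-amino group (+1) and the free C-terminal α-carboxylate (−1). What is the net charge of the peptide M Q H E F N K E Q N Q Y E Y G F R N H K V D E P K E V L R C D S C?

-2

Positive (K, R): K7, R17, K20, K25, R29 → +5.
Negative (D, E): E4, E8, E13, D22, E23, E26, D31 → −7.
The N-terminus (+1) and C-terminus (−1) cancel.
Net charge = (+5) + (−7) = −2.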